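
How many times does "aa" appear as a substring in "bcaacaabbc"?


Searching for "aa" in "bcaacaabbc"
Scanning each position:
  Position 0: "bc" => no
  Position 1: "ca" => no
  Position 2: "aa" => MATCH
  Position 3: "ac" => no
  Position 4: "ca" => no
  Position 5: "aa" => MATCH
  Position 6: "ab" => no
  Position 7: "bb" => no
  Position 8: "bc" => no
Total occurrences: 2

2


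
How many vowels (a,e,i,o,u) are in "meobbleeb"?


Input: meobbleeb
Checking each character:
  'm' at position 0: consonant
  'e' at position 1: vowel (running total: 1)
  'o' at position 2: vowel (running total: 2)
  'b' at position 3: consonant
  'b' at position 4: consonant
  'l' at position 5: consonant
  'e' at position 6: vowel (running total: 3)
  'e' at position 7: vowel (running total: 4)
  'b' at position 8: consonant
Total vowels: 4

4


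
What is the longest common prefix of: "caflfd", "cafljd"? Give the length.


Words: caflfd, cafljd
  Position 0: all 'c' => match
  Position 1: all 'a' => match
  Position 2: all 'f' => match
  Position 3: all 'l' => match
  Position 4: ('f', 'j') => mismatch, stop
LCP = "cafl" (length 4)

4


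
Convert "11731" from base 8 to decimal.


Input: "11731" in base 8
Positional expansion:
  Digit '1' (value 1) x 8^4 = 4096
  Digit '1' (value 1) x 8^3 = 512
  Digit '7' (value 7) x 8^2 = 448
  Digit '3' (value 3) x 8^1 = 24
  Digit '1' (value 1) x 8^0 = 1
Sum = 5081

5081


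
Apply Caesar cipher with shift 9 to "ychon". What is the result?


Caesar cipher: shift "ychon" by 9
  'y' (pos 24) + 9 = pos 7 = 'h'
  'c' (pos 2) + 9 = pos 11 = 'l'
  'h' (pos 7) + 9 = pos 16 = 'q'
  'o' (pos 14) + 9 = pos 23 = 'x'
  'n' (pos 13) + 9 = pos 22 = 'w'
Result: hlqxw

hlqxw


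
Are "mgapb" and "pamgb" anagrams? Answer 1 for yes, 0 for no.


Strings: "mgapb", "pamgb"
Sorted first:  abgmp
Sorted second: abgmp
Sorted forms match => anagrams

1


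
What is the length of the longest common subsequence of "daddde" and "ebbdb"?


LCS of "daddde" and "ebbdb"
DP table:
           e    b    b    d    b
      0    0    0    0    0    0
  d   0    0    0    0    1    1
  a   0    0    0    0    1    1
  d   0    0    0    0    1    1
  d   0    0    0    0    1    1
  d   0    0    0    0    1    1
  e   0    1    1    1    1    1
LCS length = dp[6][5] = 1

1


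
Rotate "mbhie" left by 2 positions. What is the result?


Input: "mbhie", rotate left by 2
First 2 characters: "mb"
Remaining characters: "hie"
Concatenate remaining + first: "hie" + "mb" = "hiemb"

hiemb


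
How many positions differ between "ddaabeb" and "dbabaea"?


Comparing "ddaabeb" and "dbabaea" position by position:
  Position 0: 'd' vs 'd' => same
  Position 1: 'd' vs 'b' => DIFFER
  Position 2: 'a' vs 'a' => same
  Position 3: 'a' vs 'b' => DIFFER
  Position 4: 'b' vs 'a' => DIFFER
  Position 5: 'e' vs 'e' => same
  Position 6: 'b' vs 'a' => DIFFER
Positions that differ: 4

4


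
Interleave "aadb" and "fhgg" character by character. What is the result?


Interleaving "aadb" and "fhgg":
  Position 0: 'a' from first, 'f' from second => "af"
  Position 1: 'a' from first, 'h' from second => "ah"
  Position 2: 'd' from first, 'g' from second => "dg"
  Position 3: 'b' from first, 'g' from second => "bg"
Result: afahdgbg

afahdgbg


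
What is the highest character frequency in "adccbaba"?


Input: adccbaba
Character counts:
  'a': 3
  'b': 2
  'c': 2
  'd': 1
Maximum frequency: 3

3


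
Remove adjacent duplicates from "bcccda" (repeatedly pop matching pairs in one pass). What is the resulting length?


Input: bcccda
Stack-based adjacent duplicate removal:
  Read 'b': push. Stack: b
  Read 'c': push. Stack: bc
  Read 'c': matches stack top 'c' => pop. Stack: b
  Read 'c': push. Stack: bc
  Read 'd': push. Stack: bcd
  Read 'a': push. Stack: bcda
Final stack: "bcda" (length 4)

4


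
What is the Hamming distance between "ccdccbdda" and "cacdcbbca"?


Comparing "ccdccbdda" and "cacdcbbca" position by position:
  Position 0: 'c' vs 'c' => same
  Position 1: 'c' vs 'a' => differ
  Position 2: 'd' vs 'c' => differ
  Position 3: 'c' vs 'd' => differ
  Position 4: 'c' vs 'c' => same
  Position 5: 'b' vs 'b' => same
  Position 6: 'd' vs 'b' => differ
  Position 7: 'd' vs 'c' => differ
  Position 8: 'a' vs 'a' => same
Total differences (Hamming distance): 5

5


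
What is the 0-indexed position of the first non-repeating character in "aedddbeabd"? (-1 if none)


Input: aedddbeabd
Character frequencies:
  'a': 2
  'b': 2
  'd': 4
  'e': 2
Scanning left to right for freq == 1:
  Position 0 ('a'): freq=2, skip
  Position 1 ('e'): freq=2, skip
  Position 2 ('d'): freq=4, skip
  Position 3 ('d'): freq=4, skip
  Position 4 ('d'): freq=4, skip
  Position 5 ('b'): freq=2, skip
  Position 6 ('e'): freq=2, skip
  Position 7 ('a'): freq=2, skip
  Position 8 ('b'): freq=2, skip
  Position 9 ('d'): freq=4, skip
  No unique character found => answer = -1

-1


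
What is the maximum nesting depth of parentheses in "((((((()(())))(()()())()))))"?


Input: "((((((()(())))(()()())()))))"
Tracking depth:
  Position 0 '(': depth becomes 1
  Position 1 '(': depth becomes 2
  Position 2 '(': depth becomes 3
  Position 3 '(': depth becomes 4
  Position 4 '(': depth becomes 5
  Position 5 '(': depth becomes 6
  Position 6 '(': depth becomes 7
  Position 7 ')': depth becomes 6
  Position 8 '(': depth becomes 7
  Position 9 '(': depth becomes 8
  Position 10 ')': depth becomes 7
  Position 11 ')': depth becomes 6
  Position 12 ')': depth becomes 5
  Position 13 ')': depth becomes 4
  Position 14 '(': depth becomes 5
  Position 15 '(': depth becomes 6
  Position 16 ')': depth becomes 5
  Position 17 '(': depth becomes 6
  Position 18 ')': depth becomes 5
  Position 19 '(': depth becomes 6
  Position 20 ')': depth becomes 5
  Position 21 ')': depth becomes 4
  Position 22 '(': depth becomes 5
  Position 23 ')': depth becomes 4
  Position 24 ')': depth becomes 3
  Position 25 ')': depth becomes 2
  Position 26 ')': depth becomes 1
  Position 27 ')': depth becomes 0
Maximum depth reached: 8

8


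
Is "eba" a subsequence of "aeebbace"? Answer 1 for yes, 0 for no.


Check if "eba" is a subsequence of "aeebbace"
Greedy scan:
  Position 0 ('a'): no match needed
  Position 1 ('e'): matches sub[0] = 'e'
  Position 2 ('e'): no match needed
  Position 3 ('b'): matches sub[1] = 'b'
  Position 4 ('b'): no match needed
  Position 5 ('a'): matches sub[2] = 'a'
  Position 6 ('c'): no match needed
  Position 7 ('e'): no match needed
All 3 characters matched => is a subsequence

1


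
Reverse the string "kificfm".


Input: kificfm
Reading characters right to left:
  Position 6: 'm'
  Position 5: 'f'
  Position 4: 'c'
  Position 3: 'i'
  Position 2: 'f'
  Position 1: 'i'
  Position 0: 'k'
Reversed: mfcifik

mfcifik


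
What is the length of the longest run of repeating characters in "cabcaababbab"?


Input: "cabcaababbab"
Scanning for longest run:
  Position 1 ('a'): new char, reset run to 1
  Position 2 ('b'): new char, reset run to 1
  Position 3 ('c'): new char, reset run to 1
  Position 4 ('a'): new char, reset run to 1
  Position 5 ('a'): continues run of 'a', length=2
  Position 6 ('b'): new char, reset run to 1
  Position 7 ('a'): new char, reset run to 1
  Position 8 ('b'): new char, reset run to 1
  Position 9 ('b'): continues run of 'b', length=2
  Position 10 ('a'): new char, reset run to 1
  Position 11 ('b'): new char, reset run to 1
Longest run: 'a' with length 2

2


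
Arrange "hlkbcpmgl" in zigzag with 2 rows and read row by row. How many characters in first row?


Zigzag "hlkbcpmgl" into 2 rows:
Placing characters:
  'h' => row 0
  'l' => row 1
  'k' => row 0
  'b' => row 1
  'c' => row 0
  'p' => row 1
  'm' => row 0
  'g' => row 1
  'l' => row 0
Rows:
  Row 0: "hkcml"
  Row 1: "lbpg"
First row length: 5

5


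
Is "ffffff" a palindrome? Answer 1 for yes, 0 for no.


Input: ffffff
Reversed: ffffff
  Compare pos 0 ('f') with pos 5 ('f'): match
  Compare pos 1 ('f') with pos 4 ('f'): match
  Compare pos 2 ('f') with pos 3 ('f'): match
Result: palindrome

1


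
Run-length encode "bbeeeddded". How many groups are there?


Input: bbeeeddded
Scanning for consecutive runs:
  Group 1: 'b' x 2 (positions 0-1)
  Group 2: 'e' x 3 (positions 2-4)
  Group 3: 'd' x 3 (positions 5-7)
  Group 4: 'e' x 1 (positions 8-8)
  Group 5: 'd' x 1 (positions 9-9)
Total groups: 5

5


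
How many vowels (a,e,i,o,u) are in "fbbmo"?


Input: fbbmo
Checking each character:
  'f' at position 0: consonant
  'b' at position 1: consonant
  'b' at position 2: consonant
  'm' at position 3: consonant
  'o' at position 4: vowel (running total: 1)
Total vowels: 1

1


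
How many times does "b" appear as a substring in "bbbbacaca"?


Searching for "b" in "bbbbacaca"
Scanning each position:
  Position 0: "b" => MATCH
  Position 1: "b" => MATCH
  Position 2: "b" => MATCH
  Position 3: "b" => MATCH
  Position 4: "a" => no
  Position 5: "c" => no
  Position 6: "a" => no
  Position 7: "c" => no
  Position 8: "a" => no
Total occurrences: 4

4


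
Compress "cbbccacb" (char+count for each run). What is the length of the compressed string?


Input: cbbccacb
Runs:
  'c' x 1 => "c1"
  'b' x 2 => "b2"
  'c' x 2 => "c2"
  'a' x 1 => "a1"
  'c' x 1 => "c1"
  'b' x 1 => "b1"
Compressed: "c1b2c2a1c1b1"
Compressed length: 12

12


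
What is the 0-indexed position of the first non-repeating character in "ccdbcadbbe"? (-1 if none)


Input: ccdbcadbbe
Character frequencies:
  'a': 1
  'b': 3
  'c': 3
  'd': 2
  'e': 1
Scanning left to right for freq == 1:
  Position 0 ('c'): freq=3, skip
  Position 1 ('c'): freq=3, skip
  Position 2 ('d'): freq=2, skip
  Position 3 ('b'): freq=3, skip
  Position 4 ('c'): freq=3, skip
  Position 5 ('a'): unique! => answer = 5

5


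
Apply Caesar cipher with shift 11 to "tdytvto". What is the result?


Caesar cipher: shift "tdytvto" by 11
  't' (pos 19) + 11 = pos 4 = 'e'
  'd' (pos 3) + 11 = pos 14 = 'o'
  'y' (pos 24) + 11 = pos 9 = 'j'
  't' (pos 19) + 11 = pos 4 = 'e'
  'v' (pos 21) + 11 = pos 6 = 'g'
  't' (pos 19) + 11 = pos 4 = 'e'
  'o' (pos 14) + 11 = pos 25 = 'z'
Result: eojegez

eojegez


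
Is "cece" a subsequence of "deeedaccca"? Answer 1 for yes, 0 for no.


Check if "cece" is a subsequence of "deeedaccca"
Greedy scan:
  Position 0 ('d'): no match needed
  Position 1 ('e'): no match needed
  Position 2 ('e'): no match needed
  Position 3 ('e'): no match needed
  Position 4 ('d'): no match needed
  Position 5 ('a'): no match needed
  Position 6 ('c'): matches sub[0] = 'c'
  Position 7 ('c'): no match needed
  Position 8 ('c'): no match needed
  Position 9 ('a'): no match needed
Only matched 1/4 characters => not a subsequence

0


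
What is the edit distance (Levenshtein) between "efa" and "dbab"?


Computing edit distance: "efa" -> "dbab"
DP table:
           d    b    a    b
      0    1    2    3    4
  e   1    1    2    3    4
  f   2    2    2    3    4
  a   3    3    3    2    3
Edit distance = dp[3][4] = 3

3


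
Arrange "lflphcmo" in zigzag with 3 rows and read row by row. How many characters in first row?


Zigzag "lflphcmo" into 3 rows:
Placing characters:
  'l' => row 0
  'f' => row 1
  'l' => row 2
  'p' => row 1
  'h' => row 0
  'c' => row 1
  'm' => row 2
  'o' => row 1
Rows:
  Row 0: "lh"
  Row 1: "fpco"
  Row 2: "lm"
First row length: 2

2


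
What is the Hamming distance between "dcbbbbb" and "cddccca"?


Comparing "dcbbbbb" and "cddccca" position by position:
  Position 0: 'd' vs 'c' => differ
  Position 1: 'c' vs 'd' => differ
  Position 2: 'b' vs 'd' => differ
  Position 3: 'b' vs 'c' => differ
  Position 4: 'b' vs 'c' => differ
  Position 5: 'b' vs 'c' => differ
  Position 6: 'b' vs 'a' => differ
Total differences (Hamming distance): 7

7


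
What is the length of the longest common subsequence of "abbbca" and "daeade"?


LCS of "abbbca" and "daeade"
DP table:
           d    a    e    a    d    e
      0    0    0    0    0    0    0
  a   0    0    1    1    1    1    1
  b   0    0    1    1    1    1    1
  b   0    0    1    1    1    1    1
  b   0    0    1    1    1    1    1
  c   0    0    1    1    1    1    1
  a   0    0    1    1    2    2    2
LCS length = dp[6][6] = 2

2


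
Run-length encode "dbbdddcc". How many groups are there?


Input: dbbdddcc
Scanning for consecutive runs:
  Group 1: 'd' x 1 (positions 0-0)
  Group 2: 'b' x 2 (positions 1-2)
  Group 3: 'd' x 3 (positions 3-5)
  Group 4: 'c' x 2 (positions 6-7)
Total groups: 4

4


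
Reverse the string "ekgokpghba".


Input: ekgokpghba
Reading characters right to left:
  Position 9: 'a'
  Position 8: 'b'
  Position 7: 'h'
  Position 6: 'g'
  Position 5: 'p'
  Position 4: 'k'
  Position 3: 'o'
  Position 2: 'g'
  Position 1: 'k'
  Position 0: 'e'
Reversed: abhgpkogke

abhgpkogke


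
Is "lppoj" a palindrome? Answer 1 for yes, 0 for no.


Input: lppoj
Reversed: joppl
  Compare pos 0 ('l') with pos 4 ('j'): MISMATCH
  Compare pos 1 ('p') with pos 3 ('o'): MISMATCH
Result: not a palindrome

0


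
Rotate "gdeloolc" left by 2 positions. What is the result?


Input: "gdeloolc", rotate left by 2
First 2 characters: "gd"
Remaining characters: "eloolc"
Concatenate remaining + first: "eloolc" + "gd" = "eloolcgd"

eloolcgd


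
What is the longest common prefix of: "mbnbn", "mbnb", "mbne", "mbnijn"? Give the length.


Words: mbnbn, mbnb, mbne, mbnijn
  Position 0: all 'm' => match
  Position 1: all 'b' => match
  Position 2: all 'n' => match
  Position 3: ('b', 'b', 'e', 'i') => mismatch, stop
LCP = "mbn" (length 3)

3


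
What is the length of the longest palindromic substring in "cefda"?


Input: "cefda"
Checking substrings for palindromes:
  No multi-char palindromic substrings found
Longest palindromic substring: "c" with length 1

1


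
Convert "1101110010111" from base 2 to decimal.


Input: "1101110010111" in base 2
Positional expansion:
  Digit '1' (value 1) x 2^12 = 4096
  Digit '1' (value 1) x 2^11 = 2048
  Digit '0' (value 0) x 2^10 = 0
  Digit '1' (value 1) x 2^9 = 512
  Digit '1' (value 1) x 2^8 = 256
  Digit '1' (value 1) x 2^7 = 128
  Digit '0' (value 0) x 2^6 = 0
  Digit '0' (value 0) x 2^5 = 0
  Digit '1' (value 1) x 2^4 = 16
  Digit '0' (value 0) x 2^3 = 0
  Digit '1' (value 1) x 2^2 = 4
  Digit '1' (value 1) x 2^1 = 2
  Digit '1' (value 1) x 2^0 = 1
Sum = 7063

7063


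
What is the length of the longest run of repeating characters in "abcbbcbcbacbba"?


Input: "abcbbcbcbacbba"
Scanning for longest run:
  Position 1 ('b'): new char, reset run to 1
  Position 2 ('c'): new char, reset run to 1
  Position 3 ('b'): new char, reset run to 1
  Position 4 ('b'): continues run of 'b', length=2
  Position 5 ('c'): new char, reset run to 1
  Position 6 ('b'): new char, reset run to 1
  Position 7 ('c'): new char, reset run to 1
  Position 8 ('b'): new char, reset run to 1
  Position 9 ('a'): new char, reset run to 1
  Position 10 ('c'): new char, reset run to 1
  Position 11 ('b'): new char, reset run to 1
  Position 12 ('b'): continues run of 'b', length=2
  Position 13 ('a'): new char, reset run to 1
Longest run: 'b' with length 2

2


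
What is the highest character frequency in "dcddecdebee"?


Input: dcddecdebee
Character counts:
  'b': 1
  'c': 2
  'd': 4
  'e': 4
Maximum frequency: 4

4


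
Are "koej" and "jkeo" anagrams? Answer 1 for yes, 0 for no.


Strings: "koej", "jkeo"
Sorted first:  ejko
Sorted second: ejko
Sorted forms match => anagrams

1


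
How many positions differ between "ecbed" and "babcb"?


Comparing "ecbed" and "babcb" position by position:
  Position 0: 'e' vs 'b' => DIFFER
  Position 1: 'c' vs 'a' => DIFFER
  Position 2: 'b' vs 'b' => same
  Position 3: 'e' vs 'c' => DIFFER
  Position 4: 'd' vs 'b' => DIFFER
Positions that differ: 4

4


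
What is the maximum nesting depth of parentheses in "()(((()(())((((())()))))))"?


Input: "()(((()(())((((())()))))))"
Tracking depth:
  Position 0 '(': depth becomes 1
  Position 1 ')': depth becomes 0
  Position 2 '(': depth becomes 1
  Position 3 '(': depth becomes 2
  Position 4 '(': depth becomes 3
  Position 5 '(': depth becomes 4
  Position 6 ')': depth becomes 3
  Position 7 '(': depth becomes 4
  Position 8 '(': depth becomes 5
  Position 9 ')': depth becomes 4
  Position 10 ')': depth becomes 3
  Position 11 '(': depth becomes 4
  Position 12 '(': depth becomes 5
  Position 13 '(': depth becomes 6
  Position 14 '(': depth becomes 7
  Position 15 '(': depth becomes 8
  Position 16 ')': depth becomes 7
  Position 17 ')': depth becomes 6
  Position 18 '(': depth becomes 7
  Position 19 ')': depth becomes 6
  Position 20 ')': depth becomes 5
  Position 21 ')': depth becomes 4
  Position 22 ')': depth becomes 3
  Position 23 ')': depth becomes 2
  Position 24 ')': depth becomes 1
  Position 25 ')': depth becomes 0
Maximum depth reached: 8

8


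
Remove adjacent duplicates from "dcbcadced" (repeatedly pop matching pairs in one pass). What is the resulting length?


Input: dcbcadced
Stack-based adjacent duplicate removal:
  Read 'd': push. Stack: d
  Read 'c': push. Stack: dc
  Read 'b': push. Stack: dcb
  Read 'c': push. Stack: dcbc
  Read 'a': push. Stack: dcbca
  Read 'd': push. Stack: dcbcad
  Read 'c': push. Stack: dcbcadc
  Read 'e': push. Stack: dcbcadce
  Read 'd': push. Stack: dcbcadced
Final stack: "dcbcadced" (length 9)

9


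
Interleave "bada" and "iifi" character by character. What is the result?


Interleaving "bada" and "iifi":
  Position 0: 'b' from first, 'i' from second => "bi"
  Position 1: 'a' from first, 'i' from second => "ai"
  Position 2: 'd' from first, 'f' from second => "df"
  Position 3: 'a' from first, 'i' from second => "ai"
Result: biaidfai

biaidfai


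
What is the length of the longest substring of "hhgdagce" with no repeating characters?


Input: "hhgdagce"
Sliding window (track last position of each char):
  Position 0 ('h'): window [0,0] length 1 -- new best
  Position 1 ('h'): repeat (last at 0), move window start to 1
  Position 1 ('h'): window [1,1] length 1
  Position 2 ('g'): window [1,2] length 2 -- new best
  Position 3 ('d'): window [1,3] length 3 -- new best
  Position 4 ('a'): window [1,4] length 4 -- new best
  Position 5 ('g'): repeat (last at 2), move window start to 3
  Position 5 ('g'): window [3,5] length 3
  Position 6 ('c'): window [3,6] length 4
  Position 7 ('e'): window [3,7] length 5 -- new best
Longest substring with no repeats: "dagce" with length 5

5


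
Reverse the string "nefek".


Input: nefek
Reading characters right to left:
  Position 4: 'k'
  Position 3: 'e'
  Position 2: 'f'
  Position 1: 'e'
  Position 0: 'n'
Reversed: kefen

kefen


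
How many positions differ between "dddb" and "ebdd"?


Comparing "dddb" and "ebdd" position by position:
  Position 0: 'd' vs 'e' => DIFFER
  Position 1: 'd' vs 'b' => DIFFER
  Position 2: 'd' vs 'd' => same
  Position 3: 'b' vs 'd' => DIFFER
Positions that differ: 3

3


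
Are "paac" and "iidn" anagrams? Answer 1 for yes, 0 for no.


Strings: "paac", "iidn"
Sorted first:  aacp
Sorted second: diin
Differ at position 0: 'a' vs 'd' => not anagrams

0


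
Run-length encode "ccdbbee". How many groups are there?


Input: ccdbbee
Scanning for consecutive runs:
  Group 1: 'c' x 2 (positions 0-1)
  Group 2: 'd' x 1 (positions 2-2)
  Group 3: 'b' x 2 (positions 3-4)
  Group 4: 'e' x 2 (positions 5-6)
Total groups: 4

4


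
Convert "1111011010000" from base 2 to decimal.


Input: "1111011010000" in base 2
Positional expansion:
  Digit '1' (value 1) x 2^12 = 4096
  Digit '1' (value 1) x 2^11 = 2048
  Digit '1' (value 1) x 2^10 = 1024
  Digit '1' (value 1) x 2^9 = 512
  Digit '0' (value 0) x 2^8 = 0
  Digit '1' (value 1) x 2^7 = 128
  Digit '1' (value 1) x 2^6 = 64
  Digit '0' (value 0) x 2^5 = 0
  Digit '1' (value 1) x 2^4 = 16
  Digit '0' (value 0) x 2^3 = 0
  Digit '0' (value 0) x 2^2 = 0
  Digit '0' (value 0) x 2^1 = 0
  Digit '0' (value 0) x 2^0 = 0
Sum = 7888

7888


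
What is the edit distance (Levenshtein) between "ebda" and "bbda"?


Computing edit distance: "ebda" -> "bbda"
DP table:
           b    b    d    a
      0    1    2    3    4
  e   1    1    2    3    4
  b   2    1    1    2    3
  d   3    2    2    1    2
  a   4    3    3    2    1
Edit distance = dp[4][4] = 1

1


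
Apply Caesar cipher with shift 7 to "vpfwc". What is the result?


Caesar cipher: shift "vpfwc" by 7
  'v' (pos 21) + 7 = pos 2 = 'c'
  'p' (pos 15) + 7 = pos 22 = 'w'
  'f' (pos 5) + 7 = pos 12 = 'm'
  'w' (pos 22) + 7 = pos 3 = 'd'
  'c' (pos 2) + 7 = pos 9 = 'j'
Result: cwmdj

cwmdj


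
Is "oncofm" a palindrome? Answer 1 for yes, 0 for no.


Input: oncofm
Reversed: mfocno
  Compare pos 0 ('o') with pos 5 ('m'): MISMATCH
  Compare pos 1 ('n') with pos 4 ('f'): MISMATCH
  Compare pos 2 ('c') with pos 3 ('o'): MISMATCH
Result: not a palindrome

0


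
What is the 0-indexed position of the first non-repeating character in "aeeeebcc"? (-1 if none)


Input: aeeeebcc
Character frequencies:
  'a': 1
  'b': 1
  'c': 2
  'e': 4
Scanning left to right for freq == 1:
  Position 0 ('a'): unique! => answer = 0

0


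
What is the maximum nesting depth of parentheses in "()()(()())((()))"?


Input: "()()(()())((()))"
Tracking depth:
  Position 0 '(': depth becomes 1
  Position 1 ')': depth becomes 0
  Position 2 '(': depth becomes 1
  Position 3 ')': depth becomes 0
  Position 4 '(': depth becomes 1
  Position 5 '(': depth becomes 2
  Position 6 ')': depth becomes 1
  Position 7 '(': depth becomes 2
  Position 8 ')': depth becomes 1
  Position 9 ')': depth becomes 0
  Position 10 '(': depth becomes 1
  Position 11 '(': depth becomes 2
  Position 12 '(': depth becomes 3
  Position 13 ')': depth becomes 2
  Position 14 ')': depth becomes 1
  Position 15 ')': depth becomes 0
Maximum depth reached: 3

3


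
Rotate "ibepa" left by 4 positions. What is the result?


Input: "ibepa", rotate left by 4
First 4 characters: "ibep"
Remaining characters: "a"
Concatenate remaining + first: "a" + "ibep" = "aibep"

aibep


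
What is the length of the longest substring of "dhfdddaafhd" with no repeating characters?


Input: "dhfdddaafhd"
Sliding window (track last position of each char):
  Position 0 ('d'): window [0,0] length 1 -- new best
  Position 1 ('h'): window [0,1] length 2 -- new best
  Position 2 ('f'): window [0,2] length 3 -- new best
  Position 3 ('d'): repeat (last at 0), move window start to 1
  Position 3 ('d'): window [1,3] length 3
  Position 4 ('d'): repeat (last at 3), move window start to 4
  Position 4 ('d'): window [4,4] length 1
  Position 5 ('d'): repeat (last at 4), move window start to 5
  Position 5 ('d'): window [5,5] length 1
  Position 6 ('a'): window [5,6] length 2
  Position 7 ('a'): repeat (last at 6), move window start to 7
  Position 7 ('a'): window [7,7] length 1
  Position 8 ('f'): window [7,8] length 2
  Position 9 ('h'): window [7,9] length 3
  Position 10 ('d'): window [7,10] length 4 -- new best
Longest substring with no repeats: "afhd" with length 4

4


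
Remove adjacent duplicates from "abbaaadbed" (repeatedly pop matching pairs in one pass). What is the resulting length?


Input: abbaaadbed
Stack-based adjacent duplicate removal:
  Read 'a': push. Stack: a
  Read 'b': push. Stack: ab
  Read 'b': matches stack top 'b' => pop. Stack: a
  Read 'a': matches stack top 'a' => pop. Stack: (empty)
  Read 'a': push. Stack: a
  Read 'a': matches stack top 'a' => pop. Stack: (empty)
  Read 'd': push. Stack: d
  Read 'b': push. Stack: db
  Read 'e': push. Stack: dbe
  Read 'd': push. Stack: dbed
Final stack: "dbed" (length 4)

4


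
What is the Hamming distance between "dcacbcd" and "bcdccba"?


Comparing "dcacbcd" and "bcdccba" position by position:
  Position 0: 'd' vs 'b' => differ
  Position 1: 'c' vs 'c' => same
  Position 2: 'a' vs 'd' => differ
  Position 3: 'c' vs 'c' => same
  Position 4: 'b' vs 'c' => differ
  Position 5: 'c' vs 'b' => differ
  Position 6: 'd' vs 'a' => differ
Total differences (Hamming distance): 5

5


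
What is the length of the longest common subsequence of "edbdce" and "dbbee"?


LCS of "edbdce" and "dbbee"
DP table:
           d    b    b    e    e
      0    0    0    0    0    0
  e   0    0    0    0    1    1
  d   0    1    1    1    1    1
  b   0    1    2    2    2    2
  d   0    1    2    2    2    2
  c   0    1    2    2    2    2
  e   0    1    2    2    3    3
LCS length = dp[6][5] = 3

3


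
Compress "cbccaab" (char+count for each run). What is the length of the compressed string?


Input: cbccaab
Runs:
  'c' x 1 => "c1"
  'b' x 1 => "b1"
  'c' x 2 => "c2"
  'a' x 2 => "a2"
  'b' x 1 => "b1"
Compressed: "c1b1c2a2b1"
Compressed length: 10

10


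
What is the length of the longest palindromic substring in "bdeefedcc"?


Input: "bdeefedcc"
Checking substrings for palindromes:
  [3:6] "efe" (len 3) => palindrome
  [2:4] "ee" (len 2) => palindrome
  [7:9] "cc" (len 2) => palindrome
Longest palindromic substring: "efe" with length 3

3


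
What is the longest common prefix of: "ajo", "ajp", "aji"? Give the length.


Words: ajo, ajp, aji
  Position 0: all 'a' => match
  Position 1: all 'j' => match
  Position 2: ('o', 'p', 'i') => mismatch, stop
LCP = "aj" (length 2)

2


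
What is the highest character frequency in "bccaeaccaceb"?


Input: bccaeaccaceb
Character counts:
  'a': 3
  'b': 2
  'c': 5
  'e': 2
Maximum frequency: 5

5


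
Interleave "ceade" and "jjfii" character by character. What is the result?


Interleaving "ceade" and "jjfii":
  Position 0: 'c' from first, 'j' from second => "cj"
  Position 1: 'e' from first, 'j' from second => "ej"
  Position 2: 'a' from first, 'f' from second => "af"
  Position 3: 'd' from first, 'i' from second => "di"
  Position 4: 'e' from first, 'i' from second => "ei"
Result: cjejafdiei

cjejafdiei


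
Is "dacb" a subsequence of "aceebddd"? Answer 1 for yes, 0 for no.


Check if "dacb" is a subsequence of "aceebddd"
Greedy scan:
  Position 0 ('a'): no match needed
  Position 1 ('c'): no match needed
  Position 2 ('e'): no match needed
  Position 3 ('e'): no match needed
  Position 4 ('b'): no match needed
  Position 5 ('d'): matches sub[0] = 'd'
  Position 6 ('d'): no match needed
  Position 7 ('d'): no match needed
Only matched 1/4 characters => not a subsequence

0


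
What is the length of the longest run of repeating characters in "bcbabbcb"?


Input: "bcbabbcb"
Scanning for longest run:
  Position 1 ('c'): new char, reset run to 1
  Position 2 ('b'): new char, reset run to 1
  Position 3 ('a'): new char, reset run to 1
  Position 4 ('b'): new char, reset run to 1
  Position 5 ('b'): continues run of 'b', length=2
  Position 6 ('c'): new char, reset run to 1
  Position 7 ('b'): new char, reset run to 1
Longest run: 'b' with length 2

2


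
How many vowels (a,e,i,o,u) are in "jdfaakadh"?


Input: jdfaakadh
Checking each character:
  'j' at position 0: consonant
  'd' at position 1: consonant
  'f' at position 2: consonant
  'a' at position 3: vowel (running total: 1)
  'a' at position 4: vowel (running total: 2)
  'k' at position 5: consonant
  'a' at position 6: vowel (running total: 3)
  'd' at position 7: consonant
  'h' at position 8: consonant
Total vowels: 3

3


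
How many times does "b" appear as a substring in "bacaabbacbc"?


Searching for "b" in "bacaabbacbc"
Scanning each position:
  Position 0: "b" => MATCH
  Position 1: "a" => no
  Position 2: "c" => no
  Position 3: "a" => no
  Position 4: "a" => no
  Position 5: "b" => MATCH
  Position 6: "b" => MATCH
  Position 7: "a" => no
  Position 8: "c" => no
  Position 9: "b" => MATCH
  Position 10: "c" => no
Total occurrences: 4

4


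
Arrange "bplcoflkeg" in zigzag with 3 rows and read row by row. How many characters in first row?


Zigzag "bplcoflkeg" into 3 rows:
Placing characters:
  'b' => row 0
  'p' => row 1
  'l' => row 2
  'c' => row 1
  'o' => row 0
  'f' => row 1
  'l' => row 2
  'k' => row 1
  'e' => row 0
  'g' => row 1
Rows:
  Row 0: "boe"
  Row 1: "pcfkg"
  Row 2: "ll"
First row length: 3

3


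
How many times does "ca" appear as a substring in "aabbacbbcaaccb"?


Searching for "ca" in "aabbacbbcaaccb"
Scanning each position:
  Position 0: "aa" => no
  Position 1: "ab" => no
  Position 2: "bb" => no
  Position 3: "ba" => no
  Position 4: "ac" => no
  Position 5: "cb" => no
  Position 6: "bb" => no
  Position 7: "bc" => no
  Position 8: "ca" => MATCH
  Position 9: "aa" => no
  Position 10: "ac" => no
  Position 11: "cc" => no
  Position 12: "cb" => no
Total occurrences: 1

1


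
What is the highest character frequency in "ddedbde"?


Input: ddedbde
Character counts:
  'b': 1
  'd': 4
  'e': 2
Maximum frequency: 4

4


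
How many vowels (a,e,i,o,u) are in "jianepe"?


Input: jianepe
Checking each character:
  'j' at position 0: consonant
  'i' at position 1: vowel (running total: 1)
  'a' at position 2: vowel (running total: 2)
  'n' at position 3: consonant
  'e' at position 4: vowel (running total: 3)
  'p' at position 5: consonant
  'e' at position 6: vowel (running total: 4)
Total vowels: 4

4


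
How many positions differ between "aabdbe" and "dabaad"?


Comparing "aabdbe" and "dabaad" position by position:
  Position 0: 'a' vs 'd' => DIFFER
  Position 1: 'a' vs 'a' => same
  Position 2: 'b' vs 'b' => same
  Position 3: 'd' vs 'a' => DIFFER
  Position 4: 'b' vs 'a' => DIFFER
  Position 5: 'e' vs 'd' => DIFFER
Positions that differ: 4

4


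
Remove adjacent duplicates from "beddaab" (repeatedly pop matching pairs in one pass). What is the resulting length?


Input: beddaab
Stack-based adjacent duplicate removal:
  Read 'b': push. Stack: b
  Read 'e': push. Stack: be
  Read 'd': push. Stack: bed
  Read 'd': matches stack top 'd' => pop. Stack: be
  Read 'a': push. Stack: bea
  Read 'a': matches stack top 'a' => pop. Stack: be
  Read 'b': push. Stack: beb
Final stack: "beb" (length 3)

3


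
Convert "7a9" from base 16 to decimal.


Input: "7a9" in base 16
Positional expansion:
  Digit '7' (value 7) x 16^2 = 1792
  Digit 'a' (value 10) x 16^1 = 160
  Digit '9' (value 9) x 16^0 = 9
Sum = 1961

1961


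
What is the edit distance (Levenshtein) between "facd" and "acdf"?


Computing edit distance: "facd" -> "acdf"
DP table:
           a    c    d    f
      0    1    2    3    4
  f   1    1    2    3    3
  a   2    1    2    3    4
  c   3    2    1    2    3
  d   4    3    2    1    2
Edit distance = dp[4][4] = 2

2


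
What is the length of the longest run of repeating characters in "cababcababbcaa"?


Input: "cababcababbcaa"
Scanning for longest run:
  Position 1 ('a'): new char, reset run to 1
  Position 2 ('b'): new char, reset run to 1
  Position 3 ('a'): new char, reset run to 1
  Position 4 ('b'): new char, reset run to 1
  Position 5 ('c'): new char, reset run to 1
  Position 6 ('a'): new char, reset run to 1
  Position 7 ('b'): new char, reset run to 1
  Position 8 ('a'): new char, reset run to 1
  Position 9 ('b'): new char, reset run to 1
  Position 10 ('b'): continues run of 'b', length=2
  Position 11 ('c'): new char, reset run to 1
  Position 12 ('a'): new char, reset run to 1
  Position 13 ('a'): continues run of 'a', length=2
Longest run: 'b' with length 2

2


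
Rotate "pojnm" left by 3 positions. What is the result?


Input: "pojnm", rotate left by 3
First 3 characters: "poj"
Remaining characters: "nm"
Concatenate remaining + first: "nm" + "poj" = "nmpoj"

nmpoj


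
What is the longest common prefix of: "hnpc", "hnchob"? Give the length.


Words: hnpc, hnchob
  Position 0: all 'h' => match
  Position 1: all 'n' => match
  Position 2: ('p', 'c') => mismatch, stop
LCP = "hn" (length 2)

2


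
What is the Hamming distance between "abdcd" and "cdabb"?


Comparing "abdcd" and "cdabb" position by position:
  Position 0: 'a' vs 'c' => differ
  Position 1: 'b' vs 'd' => differ
  Position 2: 'd' vs 'a' => differ
  Position 3: 'c' vs 'b' => differ
  Position 4: 'd' vs 'b' => differ
Total differences (Hamming distance): 5

5


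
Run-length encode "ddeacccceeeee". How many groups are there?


Input: ddeacccceeeee
Scanning for consecutive runs:
  Group 1: 'd' x 2 (positions 0-1)
  Group 2: 'e' x 1 (positions 2-2)
  Group 3: 'a' x 1 (positions 3-3)
  Group 4: 'c' x 4 (positions 4-7)
  Group 5: 'e' x 5 (positions 8-12)
Total groups: 5

5


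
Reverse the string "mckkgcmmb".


Input: mckkgcmmb
Reading characters right to left:
  Position 8: 'b'
  Position 7: 'm'
  Position 6: 'm'
  Position 5: 'c'
  Position 4: 'g'
  Position 3: 'k'
  Position 2: 'k'
  Position 1: 'c'
  Position 0: 'm'
Reversed: bmmcgkkcm

bmmcgkkcm


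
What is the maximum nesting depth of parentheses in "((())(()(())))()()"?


Input: "((())(()(())))()()"
Tracking depth:
  Position 0 '(': depth becomes 1
  Position 1 '(': depth becomes 2
  Position 2 '(': depth becomes 3
  Position 3 ')': depth becomes 2
  Position 4 ')': depth becomes 1
  Position 5 '(': depth becomes 2
  Position 6 '(': depth becomes 3
  Position 7 ')': depth becomes 2
  Position 8 '(': depth becomes 3
  Position 9 '(': depth becomes 4
  Position 10 ')': depth becomes 3
  Position 11 ')': depth becomes 2
  Position 12 ')': depth becomes 1
  Position 13 ')': depth becomes 0
  Position 14 '(': depth becomes 1
  Position 15 ')': depth becomes 0
  Position 16 '(': depth becomes 1
  Position 17 ')': depth becomes 0
Maximum depth reached: 4

4


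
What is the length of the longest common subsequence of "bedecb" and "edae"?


LCS of "bedecb" and "edae"
DP table:
           e    d    a    e
      0    0    0    0    0
  b   0    0    0    0    0
  e   0    1    1    1    1
  d   0    1    2    2    2
  e   0    1    2    2    3
  c   0    1    2    2    3
  b   0    1    2    2    3
LCS length = dp[6][4] = 3

3


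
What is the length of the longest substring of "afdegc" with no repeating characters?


Input: "afdegc"
Sliding window (track last position of each char):
  Position 0 ('a'): window [0,0] length 1 -- new best
  Position 1 ('f'): window [0,1] length 2 -- new best
  Position 2 ('d'): window [0,2] length 3 -- new best
  Position 3 ('e'): window [0,3] length 4 -- new best
  Position 4 ('g'): window [0,4] length 5 -- new best
  Position 5 ('c'): window [0,5] length 6 -- new best
Longest substring with no repeats: "afdegc" with length 6

6


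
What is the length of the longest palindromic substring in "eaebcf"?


Input: "eaebcf"
Checking substrings for palindromes:
  [0:3] "eae" (len 3) => palindrome
Longest palindromic substring: "eae" with length 3

3


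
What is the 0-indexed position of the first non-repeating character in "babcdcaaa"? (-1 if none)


Input: babcdcaaa
Character frequencies:
  'a': 4
  'b': 2
  'c': 2
  'd': 1
Scanning left to right for freq == 1:
  Position 0 ('b'): freq=2, skip
  Position 1 ('a'): freq=4, skip
  Position 2 ('b'): freq=2, skip
  Position 3 ('c'): freq=2, skip
  Position 4 ('d'): unique! => answer = 4

4


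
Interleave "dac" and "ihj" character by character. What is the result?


Interleaving "dac" and "ihj":
  Position 0: 'd' from first, 'i' from second => "di"
  Position 1: 'a' from first, 'h' from second => "ah"
  Position 2: 'c' from first, 'j' from second => "cj"
Result: diahcj

diahcj


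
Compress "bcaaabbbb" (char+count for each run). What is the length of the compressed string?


Input: bcaaabbbb
Runs:
  'b' x 1 => "b1"
  'c' x 1 => "c1"
  'a' x 3 => "a3"
  'b' x 4 => "b4"
Compressed: "b1c1a3b4"
Compressed length: 8

8


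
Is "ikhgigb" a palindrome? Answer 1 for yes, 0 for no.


Input: ikhgigb
Reversed: bgighki
  Compare pos 0 ('i') with pos 6 ('b'): MISMATCH
  Compare pos 1 ('k') with pos 5 ('g'): MISMATCH
  Compare pos 2 ('h') with pos 4 ('i'): MISMATCH
Result: not a palindrome

0


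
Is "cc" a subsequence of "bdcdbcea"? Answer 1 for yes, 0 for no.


Check if "cc" is a subsequence of "bdcdbcea"
Greedy scan:
  Position 0 ('b'): no match needed
  Position 1 ('d'): no match needed
  Position 2 ('c'): matches sub[0] = 'c'
  Position 3 ('d'): no match needed
  Position 4 ('b'): no match needed
  Position 5 ('c'): matches sub[1] = 'c'
  Position 6 ('e'): no match needed
  Position 7 ('a'): no match needed
All 2 characters matched => is a subsequence

1


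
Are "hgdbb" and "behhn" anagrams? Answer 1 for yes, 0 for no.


Strings: "hgdbb", "behhn"
Sorted first:  bbdgh
Sorted second: behhn
Differ at position 1: 'b' vs 'e' => not anagrams

0


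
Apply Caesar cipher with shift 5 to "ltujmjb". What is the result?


Caesar cipher: shift "ltujmjb" by 5
  'l' (pos 11) + 5 = pos 16 = 'q'
  't' (pos 19) + 5 = pos 24 = 'y'
  'u' (pos 20) + 5 = pos 25 = 'z'
  'j' (pos 9) + 5 = pos 14 = 'o'
  'm' (pos 12) + 5 = pos 17 = 'r'
  'j' (pos 9) + 5 = pos 14 = 'o'
  'b' (pos 1) + 5 = pos 6 = 'g'
Result: qyzorog

qyzorog


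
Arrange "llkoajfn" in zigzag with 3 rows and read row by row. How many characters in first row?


Zigzag "llkoajfn" into 3 rows:
Placing characters:
  'l' => row 0
  'l' => row 1
  'k' => row 2
  'o' => row 1
  'a' => row 0
  'j' => row 1
  'f' => row 2
  'n' => row 1
Rows:
  Row 0: "la"
  Row 1: "lojn"
  Row 2: "kf"
First row length: 2

2


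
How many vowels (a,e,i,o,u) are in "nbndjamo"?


Input: nbndjamo
Checking each character:
  'n' at position 0: consonant
  'b' at position 1: consonant
  'n' at position 2: consonant
  'd' at position 3: consonant
  'j' at position 4: consonant
  'a' at position 5: vowel (running total: 1)
  'm' at position 6: consonant
  'o' at position 7: vowel (running total: 2)
Total vowels: 2

2


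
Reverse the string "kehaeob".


Input: kehaeob
Reading characters right to left:
  Position 6: 'b'
  Position 5: 'o'
  Position 4: 'e'
  Position 3: 'a'
  Position 2: 'h'
  Position 1: 'e'
  Position 0: 'k'
Reversed: boeahek

boeahek


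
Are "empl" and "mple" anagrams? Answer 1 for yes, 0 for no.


Strings: "empl", "mple"
Sorted first:  elmp
Sorted second: elmp
Sorted forms match => anagrams

1


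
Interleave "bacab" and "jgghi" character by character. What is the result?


Interleaving "bacab" and "jgghi":
  Position 0: 'b' from first, 'j' from second => "bj"
  Position 1: 'a' from first, 'g' from second => "ag"
  Position 2: 'c' from first, 'g' from second => "cg"
  Position 3: 'a' from first, 'h' from second => "ah"
  Position 4: 'b' from first, 'i' from second => "bi"
Result: bjagcgahbi

bjagcgahbi


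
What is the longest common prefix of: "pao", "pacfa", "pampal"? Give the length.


Words: pao, pacfa, pampal
  Position 0: all 'p' => match
  Position 1: all 'a' => match
  Position 2: ('o', 'c', 'm') => mismatch, stop
LCP = "pa" (length 2)

2


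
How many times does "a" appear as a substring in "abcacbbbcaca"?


Searching for "a" in "abcacbbbcaca"
Scanning each position:
  Position 0: "a" => MATCH
  Position 1: "b" => no
  Position 2: "c" => no
  Position 3: "a" => MATCH
  Position 4: "c" => no
  Position 5: "b" => no
  Position 6: "b" => no
  Position 7: "b" => no
  Position 8: "c" => no
  Position 9: "a" => MATCH
  Position 10: "c" => no
  Position 11: "a" => MATCH
Total occurrences: 4

4


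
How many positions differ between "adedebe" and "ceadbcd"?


Comparing "adedebe" and "ceadbcd" position by position:
  Position 0: 'a' vs 'c' => DIFFER
  Position 1: 'd' vs 'e' => DIFFER
  Position 2: 'e' vs 'a' => DIFFER
  Position 3: 'd' vs 'd' => same
  Position 4: 'e' vs 'b' => DIFFER
  Position 5: 'b' vs 'c' => DIFFER
  Position 6: 'e' vs 'd' => DIFFER
Positions that differ: 6

6


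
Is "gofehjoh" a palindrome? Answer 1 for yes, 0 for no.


Input: gofehjoh
Reversed: hojhefog
  Compare pos 0 ('g') with pos 7 ('h'): MISMATCH
  Compare pos 1 ('o') with pos 6 ('o'): match
  Compare pos 2 ('f') with pos 5 ('j'): MISMATCH
  Compare pos 3 ('e') with pos 4 ('h'): MISMATCH
Result: not a palindrome

0


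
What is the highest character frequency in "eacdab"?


Input: eacdab
Character counts:
  'a': 2
  'b': 1
  'c': 1
  'd': 1
  'e': 1
Maximum frequency: 2

2
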